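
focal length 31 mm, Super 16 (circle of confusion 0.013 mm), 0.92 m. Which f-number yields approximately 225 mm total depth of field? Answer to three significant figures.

Write h = H − f = f²/(N·c). The thin-lens limits are Dn = s·h/(h + (s−f)) and Df = s·h/(h − (s−f)), so DoF = Df − Dn = 2·s·(s−f)·h / (h² − (s−f)²).
That is a quadratic in h: DoF·h² − 2·s·(s−f)·h − DoF·(s−f)² = 0 ⇒ h = (s−f)·(s + √(s² + DoF²)) / DoF = 889 × (920 + √(920² + 225²)) / 225 = 889 × (920 + 947.114) / 225 ≈ 7377.2 mm.
Then N = f²/(c·h) = 31² / (0.013 × 7377.2) = 961 / 95.903 ≈ 10.

f/10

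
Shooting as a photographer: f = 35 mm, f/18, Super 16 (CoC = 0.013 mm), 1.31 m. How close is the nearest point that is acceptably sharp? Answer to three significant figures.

Hyperfocal distance H = f²/(N·c) + f = 35²/(18 × 0.013) + 35 = 1225/0.234 + 35 ≈ 5270.0 mm ≈ 5.270 m.
Near limit Dn = s·(H − f)/(H + s − 2f) = 1310 × (5270.0 − 35) / (5270.0 + 1310 − 2 × 35) = 1310 × 5235.0 / 6510.0 ≈ 1053.4 mm ≈ 1.05 m.

1.05 m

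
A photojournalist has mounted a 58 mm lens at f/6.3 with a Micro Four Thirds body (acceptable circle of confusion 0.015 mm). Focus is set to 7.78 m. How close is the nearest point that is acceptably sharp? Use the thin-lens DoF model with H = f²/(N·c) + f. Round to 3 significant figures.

6.39 m

Hyperfocal distance H = f²/(N·c) + f = 58²/(6.3 × 0.015) + 58 = 3364/0.0945 + 58 ≈ 35655.9 mm ≈ 35.66 m.
Near limit Dn = s·(H − f)/(H + s − 2f) = 7780 × (35655.9 − 58) / (35655.9 + 7780 − 2 × 58) = 7780 × 35597.9 / 43319.9 ≈ 6393.2 mm ≈ 6.39 m.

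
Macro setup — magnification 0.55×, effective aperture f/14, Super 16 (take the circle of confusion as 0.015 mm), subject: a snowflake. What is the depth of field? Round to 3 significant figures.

1.39 mm

At magnification m, DoF ≈ 2·N_eff·c/m² = 2 × 14 × 0.015 / 0.55² = 0.42 / 0.3025 ≈ 1.39 mm.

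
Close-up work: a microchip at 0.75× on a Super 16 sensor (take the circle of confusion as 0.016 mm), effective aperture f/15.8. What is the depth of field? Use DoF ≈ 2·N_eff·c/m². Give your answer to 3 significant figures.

At magnification m, DoF ≈ 2·N_eff·c/m² = 2 × 15.8 × 0.016 / 0.75² = 0.5056 / 0.5625 ≈ 0.899 mm.

0.899 mm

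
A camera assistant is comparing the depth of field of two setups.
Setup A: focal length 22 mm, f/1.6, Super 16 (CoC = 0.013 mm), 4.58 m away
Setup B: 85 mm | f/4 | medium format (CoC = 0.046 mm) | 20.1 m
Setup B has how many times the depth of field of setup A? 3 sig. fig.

14.8

Setup A: H = 22²/(1.6×0.013) + 22 ≈ 23291.2 mm; DoF = Df − Dn = 5695.7 − 3829.8 ≈ 1865.9 mm.
Setup B: H = 85²/(4×0.046) + 85 ≈ 39351.3 mm; DoF = Df − Dn = 40997 − 13314 ≈ 27683 mm.
Ratio = 27683 / 1865.9 ≈ 14.8.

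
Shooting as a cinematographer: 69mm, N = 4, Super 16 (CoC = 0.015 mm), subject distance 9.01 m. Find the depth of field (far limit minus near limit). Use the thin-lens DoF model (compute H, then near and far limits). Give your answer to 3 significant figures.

Hyperfocal distance H = f²/(N·c) + f = 69²/(4 × 0.015) + 69 = 4761/0.06 + 69 ≈ 79419.0 mm ≈ 79.42 m.
Near limit Dn = s·(H − f)/(H + s − 2f) = 9010 × (79419.0 − 69) / (79419.0 + 9010 − 2 × 69) = 9010 × 79350.0 / 88291.0 ≈ 8097.6 mm.
Far limit Df = s·(H − f)/(H − s) = 9010 × (79419.0 − 69) / (79419.0 − 9010) = 9010 × 79350.0 / 70409.0 ≈ 10154.1 mm.
Depth of field = Df − Dn = 10154.1 − 8097.6 ≈ 2056.5 mm ≈ 2.06 m.

2.06 m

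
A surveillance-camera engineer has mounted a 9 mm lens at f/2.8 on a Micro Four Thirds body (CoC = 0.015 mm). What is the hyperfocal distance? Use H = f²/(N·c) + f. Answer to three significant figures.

Hyperfocal distance H = f²/(N·c) + f = 9²/(2.8 × 0.015) + 9 = 81/0.042 + 9 ≈ 1937.6 mm ≈ 1.94 m.

1.94 m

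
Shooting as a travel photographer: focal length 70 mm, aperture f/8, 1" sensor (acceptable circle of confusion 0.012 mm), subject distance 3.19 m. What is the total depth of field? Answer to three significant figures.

391 mm

Hyperfocal distance H = f²/(N·c) + f = 70²/(8 × 0.012) + 70 = 4900/0.096 + 70 ≈ 51111.7 mm ≈ 51.11 m.
Near limit Dn = s·(H − f)/(H + s − 2f) = 3190 × (51111.7 − 70) / (51111.7 + 3190 − 2 × 70) = 3190 × 51041.7 / 54161.7 ≈ 3006.24 mm.
Far limit Df = s·(H − f)/(H − s) = 3190 × (51111.7 − 70) / (51111.7 − 3190) = 3190 × 51041.7 / 47921.7 ≈ 3397.69 mm.
Depth of field = Df − Dn = 3397.69 − 3006.24 ≈ 391.45 mm.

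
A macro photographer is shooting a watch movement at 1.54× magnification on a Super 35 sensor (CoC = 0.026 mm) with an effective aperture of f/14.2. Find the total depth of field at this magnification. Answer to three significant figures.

At magnification m, DoF ≈ 2·N_eff·c/m² = 2 × 14.2 × 0.026 / 1.54² = 0.7384 / 2.372 ≈ 0.311 mm.

0.311 mm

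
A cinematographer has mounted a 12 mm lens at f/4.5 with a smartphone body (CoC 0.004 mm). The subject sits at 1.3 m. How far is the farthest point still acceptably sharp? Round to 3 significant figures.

Hyperfocal distance H = f²/(N·c) + f = 12²/(4.5 × 0.004) + 12 = 144/0.018 + 12 ≈ 8012.0 mm ≈ 8.012 m.
Far limit Df = s·(H − f)/(H − s) = 1300 × (8012.0 − 12) / (8012.0 − 1300) = 1300 × 8000.0 / 6712.0 ≈ 1549.5 mm ≈ 1.55 m.

1.55 m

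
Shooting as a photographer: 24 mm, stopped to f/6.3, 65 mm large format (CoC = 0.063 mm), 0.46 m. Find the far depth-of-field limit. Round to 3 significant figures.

Hyperfocal distance H = f²/(N·c) + f = 24²/(6.3 × 0.063) + 24 = 576/0.3969 + 24 ≈ 1475.2 mm ≈ 1.475 m.
Far limit Df = s·(H − f)/(H − s) = 460 × (1475.2 − 24) / (1475.2 − 460) = 460 × 1451.2 / 1015.2 ≈ 657.55 mm ≈ 0.658 m.

0.658 m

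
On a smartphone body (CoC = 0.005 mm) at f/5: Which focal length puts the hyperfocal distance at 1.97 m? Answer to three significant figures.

From H = f²/(N·c) + f, with f ≪ H: f ≈ √(H·N·c) = √(1970 × 5 × 0.005) = √49.250 ≈ 7.018 mm.
Exact: f² + N·c·f − N·c·H = 0 ⇒ f = (−N·c + √((N·c)² + 4·N·c·H))/2 = (−0.025 + √197.00)/2 ≈ 7.0053 mm ≈ 7.01 mm.

7.01 mm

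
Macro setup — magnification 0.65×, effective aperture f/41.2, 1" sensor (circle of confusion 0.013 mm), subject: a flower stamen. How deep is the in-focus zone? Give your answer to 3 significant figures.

At magnification m, DoF ≈ 2·N_eff·c/m² = 2 × 41.2 × 0.013 / 0.65² = 1.071 / 0.4225 ≈ 2.54 mm.

2.54 mm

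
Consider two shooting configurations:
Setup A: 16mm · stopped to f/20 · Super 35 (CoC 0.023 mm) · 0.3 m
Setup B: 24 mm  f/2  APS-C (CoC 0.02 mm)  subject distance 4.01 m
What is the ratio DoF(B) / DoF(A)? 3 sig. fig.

Setup A: H = 16²/(20×0.023) + 16 ≈ 572.5 mm; DoF = Df − Dn = 612.64 − 198.63 ≈ 414.01 mm.
Setup B: H = 24²/(2×0.02) + 24 ≈ 14424.0 mm; DoF = Df − Dn = 5544.8 − 3140.7 ≈ 2404.1 mm.
Ratio = 2404.1 / 414.01 ≈ 5.81.

5.81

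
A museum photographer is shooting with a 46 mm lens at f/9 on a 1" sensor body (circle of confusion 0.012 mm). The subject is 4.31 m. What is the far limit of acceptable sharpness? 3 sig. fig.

5.51 m

Hyperfocal distance H = f²/(N·c) + f = 46²/(9 × 0.012) + 46 = 2116/0.108 + 46 ≈ 19638.6 mm ≈ 19.64 m.
Far limit Df = s·(H − f)/(H − s) = 4310 × (19638.6 − 46) / (19638.6 − 4310) = 4310 × 19592.6 / 15328.6 ≈ 5508.9 mm ≈ 5.51 m.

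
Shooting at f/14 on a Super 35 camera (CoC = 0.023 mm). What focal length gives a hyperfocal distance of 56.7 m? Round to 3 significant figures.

135 mm

From H = f²/(N·c) + f, with f ≪ H: f ≈ √(H·N·c) = √(56700 × 14 × 0.023) = √18257 ≈ 135.1 mm.
The +f correction barely moves this — solving exactly, f² + N·c·f − N·c·H = 0 ⇒ f = (−N·c + √((N·c)² + 4·N·c·H))/2 = (−0.322 + √73030)/2 ≈ 134.96 mm, so f ≈ 135 mm.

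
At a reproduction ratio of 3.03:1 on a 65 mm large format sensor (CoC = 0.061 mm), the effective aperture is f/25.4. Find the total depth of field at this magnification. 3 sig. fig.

0.338 mm

At magnification m, DoF ≈ 2·N_eff·c/m² = 2 × 25.4 × 0.061 / 3.03² = 3.099 / 9.181 ≈ 0.338 mm.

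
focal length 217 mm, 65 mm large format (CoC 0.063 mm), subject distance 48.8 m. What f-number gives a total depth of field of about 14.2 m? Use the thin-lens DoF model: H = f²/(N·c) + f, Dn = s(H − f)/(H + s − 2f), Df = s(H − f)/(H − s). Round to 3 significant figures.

f/2.19

Write h = H − f = f²/(N·c). The thin-lens limits are Dn = s·h/(h + (s−f)) and Df = s·h/(h − (s−f)), so DoF = Df − Dn = 2·s·(s−f)·h / (h² − (s−f)²).
That is a quadratic in h: DoF·h² − 2·s·(s−f)·h − DoF·(s−f)² = 0 ⇒ h = (s−f)·(s + √(s² + DoF²)) / DoF = 48583 × (48800 + √(48800² + 14200²)) / 14200 = 48583 × (48800 + 50824.0) / 14200 ≈ 340847 mm.
Then N = f²/(c·h) = 217² / (0.063 × 340847) = 47089 / 21473 ≈ 2.19.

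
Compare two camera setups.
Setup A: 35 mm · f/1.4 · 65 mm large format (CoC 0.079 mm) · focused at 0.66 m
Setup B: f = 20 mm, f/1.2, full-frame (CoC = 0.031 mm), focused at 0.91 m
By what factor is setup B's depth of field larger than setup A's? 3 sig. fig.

2.03

Setup A: H = 35²/(1.4×0.079) + 35 ≈ 11110.9 mm; DoF = Df − Dn = 699.470 − 624.746 ≈ 74.724 mm.
Setup B: H = 20²/(1.2×0.031) + 20 ≈ 10772.7 mm; DoF = Df − Dn = 992.12 − 840.44 ≈ 151.68 mm.
Ratio = 151.68 / 74.724 ≈ 2.03.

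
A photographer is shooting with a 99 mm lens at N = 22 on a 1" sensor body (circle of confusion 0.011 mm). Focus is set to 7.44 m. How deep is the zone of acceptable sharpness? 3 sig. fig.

2.79 m

Hyperfocal distance H = f²/(N·c) + f = 99²/(22 × 0.011) + 99 = 9801/0.242 + 99 ≈ 40599.0 mm ≈ 40.60 m.
Near limit Dn = s·(H − f)/(H + s − 2f) = 7440 × (40599.0 − 99) / (40599.0 + 7440 − 2 × 99) = 7440 × 40500.0 / 47841.0 ≈ 6298.4 mm.
Far limit Df = s·(H − f)/(H − s) = 7440 × (40599.0 − 99) / (40599.0 − 7440) = 7440 × 40500.0 / 33159.0 ≈ 9087.1 mm.
Depth of field = Df − Dn = 9087.1 − 6298.4 ≈ 2788.7 mm ≈ 2.79 m.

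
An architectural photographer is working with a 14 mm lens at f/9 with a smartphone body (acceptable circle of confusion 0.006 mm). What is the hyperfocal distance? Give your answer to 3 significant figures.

Hyperfocal distance H = f²/(N·c) + f = 14²/(9 × 0.006) + 14 = 196/0.054 + 14 ≈ 3643.6 mm ≈ 3.64 m.

3.64 m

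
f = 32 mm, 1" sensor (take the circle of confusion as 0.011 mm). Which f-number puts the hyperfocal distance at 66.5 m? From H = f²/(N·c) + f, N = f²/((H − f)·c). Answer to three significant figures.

f/1.40

Rearrange H = f²/(N·c) + f for N: N = f² / ((H − f)·c).
N = 32² / ((66500 − 32) × 0.011) = 1024 / 731.1 ≈ 1.40.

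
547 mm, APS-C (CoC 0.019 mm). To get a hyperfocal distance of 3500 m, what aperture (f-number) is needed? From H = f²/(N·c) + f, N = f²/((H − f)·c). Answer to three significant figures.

f/4.50

Rearrange H = f²/(N·c) + f for N: N = f² / ((H − f)·c).
N = 547² / ((3500000 − 547) × 0.019) = 299209 / 66490 ≈ 4.50.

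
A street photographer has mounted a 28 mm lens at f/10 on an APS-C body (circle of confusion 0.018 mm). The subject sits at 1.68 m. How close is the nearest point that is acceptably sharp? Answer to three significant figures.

Hyperfocal distance H = f²/(N·c) + f = 28²/(10 × 0.018) + 28 = 784/0.18 + 28 ≈ 4383.6 mm ≈ 4.384 m.
Near limit Dn = s·(H − f)/(H + s − 2f) = 1680 × (4383.6 − 28) / (4383.6 + 1680 − 2 × 28) = 1680 × 4355.6 / 6007.6 ≈ 1218.0 mm ≈ 1.22 m.

1.22 m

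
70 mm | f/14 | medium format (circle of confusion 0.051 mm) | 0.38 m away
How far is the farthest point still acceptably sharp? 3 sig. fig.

398 mm

Hyperfocal distance H = f²/(N·c) + f = 70²/(14 × 0.051) + 70 = 4900/0.714 + 70 ≈ 6932.7 mm ≈ 6.933 m.
Far limit Df = s·(H − f)/(H − s) = 380 × (6932.7 − 70) / (6932.7 − 380) = 380 × 6862.7 / 6552.7 ≈ 397.98 mm.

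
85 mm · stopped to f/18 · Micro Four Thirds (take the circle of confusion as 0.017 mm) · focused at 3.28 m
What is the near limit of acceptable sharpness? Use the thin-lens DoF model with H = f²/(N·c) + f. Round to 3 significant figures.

2.89 m

Hyperfocal distance H = f²/(N·c) + f = 85²/(18 × 0.017) + 85 = 7225/0.306 + 85 ≈ 23696.1 mm ≈ 23.70 m.
Near limit Dn = s·(H − f)/(H + s − 2f) = 3280 × (23696.1 − 85) / (23696.1 + 3280 − 2 × 85) = 3280 × 23611.1 / 26806.1 ≈ 2889.1 mm ≈ 2.89 m.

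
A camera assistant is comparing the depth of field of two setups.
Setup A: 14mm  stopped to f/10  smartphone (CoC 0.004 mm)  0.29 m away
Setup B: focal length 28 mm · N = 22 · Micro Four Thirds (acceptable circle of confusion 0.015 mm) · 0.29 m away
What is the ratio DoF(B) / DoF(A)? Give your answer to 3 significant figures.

1.98

Setup A: H = 14²/(10×0.004) + 14 ≈ 4914.0 mm; DoF = Df − Dn = 307.310 − 274.536 ≈ 32.774 mm.
Setup B: H = 28²/(22×0.015) + 28 ≈ 2403.8 mm; DoF = Df − Dn = 325.945 − 261.195 ≈ 64.750 mm.
Ratio = 64.750 / 32.774 ≈ 1.98.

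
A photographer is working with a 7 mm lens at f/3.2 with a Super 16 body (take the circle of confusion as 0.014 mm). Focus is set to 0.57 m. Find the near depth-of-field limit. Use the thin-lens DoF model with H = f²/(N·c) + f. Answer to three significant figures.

Hyperfocal distance H = f²/(N·c) + f = 7²/(3.2 × 0.014) + 7 = 49/0.0448 + 7 ≈ 1100.7 mm ≈ 1.101 m.
Near limit Dn = s·(H − f)/(H + s − 2f) = 570 × (1100.7 − 7) / (1100.7 + 570 − 2 × 7) = 570 × 1093.7 / 1656.7 ≈ 376.30 mm.

376 mm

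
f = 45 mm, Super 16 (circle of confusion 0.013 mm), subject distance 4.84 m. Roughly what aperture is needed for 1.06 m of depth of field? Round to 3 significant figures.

Write h = H − f = f²/(N·c). The thin-lens limits are Dn = s·h/(h + (s−f)) and Df = s·h/(h − (s−f)), so DoF = Df − Dn = 2·s·(s−f)·h / (h² − (s−f)²).
That is a quadratic in h: DoF·h² − 2·s·(s−f)·h − DoF·(s−f)² = 0 ⇒ h = (s−f)·(s + √(s² + DoF²)) / DoF = 4795 × (4840 + √(4840² + 1060²)) / 1060 = 4795 × (4840 + 4954.71) / 1060 ≈ 44307 mm.
Then N = f²/(c·h) = 45² / (0.013 × 44307) = 2025 / 575.99 ≈ 3.52.

f/3.52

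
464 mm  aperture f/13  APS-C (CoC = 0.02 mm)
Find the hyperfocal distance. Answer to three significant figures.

829 m

Hyperfocal distance H = f²/(N·c) + f = 464²/(13 × 0.02) + 464 = 215296/0.26 + 464 ≈ 828525.5 mm ≈ 829 m.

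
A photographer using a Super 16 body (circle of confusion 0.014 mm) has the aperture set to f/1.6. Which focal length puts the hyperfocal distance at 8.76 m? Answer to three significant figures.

14.0 mm

From H = f²/(N·c) + f, with f ≪ H: f ≈ √(H·N·c) = √(8760 × 1.6 × 0.014) = √196.22 ≈ 14.01 mm.
The +f correction barely moves this — solving exactly, f² + N·c·f − N·c·H = 0 ⇒ f = (−N·c + √((N·c)² + 4·N·c·H))/2 = (−0.0224 + √784.90)/2 ≈ 13.997 mm, so f ≈ 14.0 mm.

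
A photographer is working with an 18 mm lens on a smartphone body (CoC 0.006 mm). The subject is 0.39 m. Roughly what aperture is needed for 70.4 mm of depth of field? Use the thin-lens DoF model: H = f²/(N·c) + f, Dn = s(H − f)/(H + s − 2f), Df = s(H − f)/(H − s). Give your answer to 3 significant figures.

f/13

Write h = H − f = f²/(N·c). The thin-lens limits are Dn = s·h/(h + (s−f)) and Df = s·h/(h − (s−f)), so DoF = Df − Dn = 2·s·(s−f)·h / (h² − (s−f)²).
That is a quadratic in h: DoF·h² − 2·s·(s−f)·h − DoF·(s−f)² = 0 ⇒ h = (s−f)·(s + √(s² + DoF²)) / DoF = 372 × (390 + √(390² + 70.4²)) / 70.4 = 372 × (390 + 396.303) / 70.4 ≈ 4154.9 mm.
Then N = f²/(c·h) = 18² / (0.006 × 4154.9) = 324 / 24.929 ≈ 13.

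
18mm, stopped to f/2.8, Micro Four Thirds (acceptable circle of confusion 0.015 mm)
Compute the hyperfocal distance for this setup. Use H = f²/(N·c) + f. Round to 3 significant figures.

Hyperfocal distance H = f²/(N·c) + f = 18²/(2.8 × 0.015) + 18 = 324/0.042 + 18 ≈ 7732.3 mm ≈ 7.73 m.

7.73 m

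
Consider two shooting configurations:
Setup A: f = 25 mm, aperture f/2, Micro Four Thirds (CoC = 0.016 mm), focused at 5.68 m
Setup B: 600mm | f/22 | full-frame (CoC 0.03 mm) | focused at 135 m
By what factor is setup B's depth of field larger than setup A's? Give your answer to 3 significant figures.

19.7

Setup A: H = 25²/(2×0.016) + 25 ≈ 19556.2 mm; DoF = Df − Dn = 7994.8 − 4404.7 ≈ 3590.1 mm.
Setup B: H = 600²/(22×0.03) + 600 ≈ 546054.5 mm; DoF = Df − Dn = 179140 − 108312 ≈ 70828 mm.
Ratio = 70828 / 3590.1 ≈ 19.7.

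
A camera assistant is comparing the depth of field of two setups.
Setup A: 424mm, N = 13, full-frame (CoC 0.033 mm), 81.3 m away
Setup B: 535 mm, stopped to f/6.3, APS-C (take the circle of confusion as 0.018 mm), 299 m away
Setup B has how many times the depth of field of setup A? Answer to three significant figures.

2.20

Setup A: H = 424²/(13×0.033) + 424 ≈ 419482.3 mm; DoF = Df − Dn = 100743 − 68148 ≈ 32595 mm.
Setup B: H = 535²/(6.3×0.018) + 535 ≈ 2524565.0 mm; DoF = Df − Dn = 339098 − 267382 ≈ 71716 mm.
Ratio = 71716 / 32595 ≈ 2.20.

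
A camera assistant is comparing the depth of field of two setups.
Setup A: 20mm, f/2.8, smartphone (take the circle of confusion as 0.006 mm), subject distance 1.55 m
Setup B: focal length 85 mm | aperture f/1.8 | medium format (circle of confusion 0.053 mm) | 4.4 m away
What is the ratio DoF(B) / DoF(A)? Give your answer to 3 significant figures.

2.51

Setup A: H = 20²/(2.8×0.006) + 20 ≈ 23829.5 mm; DoF = Df − Dn = 1656.44 − 1456.41 ≈ 200.03 mm.
Setup B: H = 85²/(1.8×0.053) + 85 ≈ 75818.8 mm; DoF = Df − Dn = 4665.84 − 4162.82 ≈ 503.02 mm.
Ratio = 503.02 / 200.03 ≈ 2.51.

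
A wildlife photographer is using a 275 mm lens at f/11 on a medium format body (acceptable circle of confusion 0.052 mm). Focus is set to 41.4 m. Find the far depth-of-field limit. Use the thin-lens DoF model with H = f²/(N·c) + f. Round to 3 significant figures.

60.1 m

Hyperfocal distance H = f²/(N·c) + f = 275²/(11 × 0.052) + 275 = 75625/0.572 + 275 ≈ 132486.5 mm ≈ 132.5 m.
Far limit Df = s·(H − f)/(H − s) = 41400 × (132486.5 − 275) / (132486.5 − 41400) = 41400 × 132211.5 / 91086.5 ≈ 60092 mm ≈ 60.1 m.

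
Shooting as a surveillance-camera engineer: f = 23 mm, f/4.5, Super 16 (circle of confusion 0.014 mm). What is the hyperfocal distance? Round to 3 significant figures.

Hyperfocal distance H = f²/(N·c) + f = 23²/(4.5 × 0.014) + 23 = 529/0.063 + 23 ≈ 8419.8 mm ≈ 8.42 m.

8.42 m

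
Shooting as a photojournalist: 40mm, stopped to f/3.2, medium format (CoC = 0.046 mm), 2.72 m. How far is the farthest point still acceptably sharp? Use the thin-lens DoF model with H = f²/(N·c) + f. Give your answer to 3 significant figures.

3.61 m

Hyperfocal distance H = f²/(N·c) + f = 40²/(3.2 × 0.046) + 40 = 1600/0.1472 + 40 ≈ 10909.6 mm ≈ 10.91 m.
Far limit Df = s·(H − f)/(H − s) = 2720 × (10909.6 − 40) / (10909.6 − 2720) = 2720 × 10869.6 / 8189.6 ≈ 3610.1 mm ≈ 3.61 m.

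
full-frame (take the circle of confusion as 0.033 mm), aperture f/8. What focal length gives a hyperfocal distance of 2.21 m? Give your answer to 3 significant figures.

From H = f²/(N·c) + f, with f ≪ H: f ≈ √(H·N·c) = √(2210 × 8 × 0.033) = √583.44 ≈ 24.15 mm.
Exact: f² + N·c·f − N·c·H = 0 ⇒ f = (−N·c + √((N·c)² + 4·N·c·H))/2 = (−0.264 + √2333.8)/2 ≈ 24.023 mm ≈ 24.0 mm.

24.0 mm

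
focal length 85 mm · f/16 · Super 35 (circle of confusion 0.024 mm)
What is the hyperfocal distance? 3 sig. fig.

Hyperfocal distance H = f²/(N·c) + f = 85²/(16 × 0.024) + 85 = 7225/0.384 + 85 ≈ 18900.1 mm ≈ 18.9 m.

18.9 m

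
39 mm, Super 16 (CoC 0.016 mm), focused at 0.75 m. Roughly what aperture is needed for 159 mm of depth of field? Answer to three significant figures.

f/14

Write h = H − f = f²/(N·c). The thin-lens limits are Dn = s·h/(h + (s−f)) and Df = s·h/(h − (s−f)), so DoF = Df − Dn = 2·s·(s−f)·h / (h² − (s−f)²).
That is a quadratic in h: DoF·h² − 2·s·(s−f)·h − DoF·(s−f)² = 0 ⇒ h = (s−f)·(s + √(s² + DoF²)) / DoF = 711 × (750 + √(750² + 159²)) / 159 = 711 × (750 + 766.669) / 159 ≈ 6782.1 mm.
Then N = f²/(c·h) = 39² / (0.016 × 6782.1) = 1521 / 108.51 ≈ 14.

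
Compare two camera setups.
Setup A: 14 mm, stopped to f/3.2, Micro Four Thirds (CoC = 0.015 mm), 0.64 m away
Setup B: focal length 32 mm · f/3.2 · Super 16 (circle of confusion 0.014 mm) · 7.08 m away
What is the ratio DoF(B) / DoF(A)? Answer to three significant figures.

Setup A: H = 14²/(3.2×0.015) + 14 ≈ 4097.3 mm; DoF = Df − Dn = 755.88 − 554.93 ≈ 200.95 mm.
Setup B: H = 32²/(3.2×0.014) + 32 ≈ 22889.1 mm; DoF = Df − Dn = 10236.4 − 5411.4 ≈ 4825.0 mm.
Ratio = 4825.0 / 200.95 ≈ 24.0.

24.0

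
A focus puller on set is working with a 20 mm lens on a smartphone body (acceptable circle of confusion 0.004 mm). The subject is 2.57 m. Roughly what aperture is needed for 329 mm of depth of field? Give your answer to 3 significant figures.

f/2.50

Write h = H − f = f²/(N·c). The thin-lens limits are Dn = s·h/(h + (s−f)) and Df = s·h/(h − (s−f)), so DoF = Df − Dn = 2·s·(s−f)·h / (h² − (s−f)²).
That is a quadratic in h: DoF·h² − 2·s·(s−f)·h − DoF·(s−f)² = 0 ⇒ h = (s−f)·(s + √(s² + DoF²)) / DoF = 2550 × (2570 + √(2570² + 329²)) / 329 = 2550 × (2570 + 2590.97) / 329 ≈ 40001 mm.
Then N = f²/(c·h) = 20² / (0.004 × 40001) = 400 / 160.01 ≈ 2.50.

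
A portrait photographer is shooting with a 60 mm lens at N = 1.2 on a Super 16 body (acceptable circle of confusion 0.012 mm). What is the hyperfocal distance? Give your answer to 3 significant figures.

250 m

Hyperfocal distance H = f²/(N·c) + f = 60²/(1.2 × 0.012) + 60 = 3600/0.0144 + 60 ≈ 250060.0 mm ≈ 250 m.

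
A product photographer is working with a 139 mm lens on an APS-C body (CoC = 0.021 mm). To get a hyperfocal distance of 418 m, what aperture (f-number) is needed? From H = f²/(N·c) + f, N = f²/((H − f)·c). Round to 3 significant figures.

f/2.20

Rearrange H = f²/(N·c) + f for N: N = f² / ((H − f)·c).
N = 139² / ((418000 − 139) × 0.021) = 19321 / 8775 ≈ 2.20.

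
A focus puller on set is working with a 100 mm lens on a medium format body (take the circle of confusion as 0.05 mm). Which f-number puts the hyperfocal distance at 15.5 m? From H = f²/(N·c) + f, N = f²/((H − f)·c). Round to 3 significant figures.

f/13

Rearrange H = f²/(N·c) + f for N: N = f² / ((H − f)·c).
N = 100² / ((15500 − 100) × 0.05) = 10000 / 770.0 ≈ 13.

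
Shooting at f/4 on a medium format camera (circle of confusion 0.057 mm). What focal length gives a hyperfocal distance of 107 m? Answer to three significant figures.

156 mm

From H = f²/(N·c) + f, with f ≪ H: f ≈ √(H·N·c) = √(107000 × 4 × 0.057) = √24396 ≈ 156.2 mm.
The +f correction barely moves this — solving exactly, f² + N·c·f − N·c·H = 0 ⇒ f = (−N·c + √((N·c)² + 4·N·c·H))/2 = (−0.228 + √97584)/2 ≈ 156.08 mm, so f ≈ 156 mm.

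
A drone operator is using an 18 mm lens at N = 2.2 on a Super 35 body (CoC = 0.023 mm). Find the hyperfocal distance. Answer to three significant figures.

Hyperfocal distance H = f²/(N·c) + f = 18²/(2.2 × 0.023) + 18 = 324/0.0506 + 18 ≈ 6421.2 mm ≈ 6.42 m.

6.42 m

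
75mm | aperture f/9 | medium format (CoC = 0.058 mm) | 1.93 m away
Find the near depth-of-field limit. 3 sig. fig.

Hyperfocal distance H = f²/(N·c) + f = 75²/(9 × 0.058) + 75 = 5625/0.522 + 75 ≈ 10850.9 mm ≈ 10.85 m.
Near limit Dn = s·(H − f)/(H + s − 2f) = 1930 × (10850.9 − 75) / (10850.9 + 1930 − 2 × 75) = 1930 × 10775.9 / 12630.9 ≈ 1646.6 mm ≈ 1.65 m.

1.65 m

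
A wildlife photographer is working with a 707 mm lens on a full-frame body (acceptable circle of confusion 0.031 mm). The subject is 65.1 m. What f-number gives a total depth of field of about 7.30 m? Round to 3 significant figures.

f/14

Write h = H − f = f²/(N·c). The thin-lens limits are Dn = s·h/(h + (s−f)) and Df = s·h/(h − (s−f)), so DoF = Df − Dn = 2·s·(s−f)·h / (h² − (s−f)²).
That is a quadratic in h: DoF·h² − 2·s·(s−f)·h − DoF·(s−f)² = 0 ⇒ h = (s−f)·(s + √(s² + DoF²)) / DoF = 64393 × (65100 + √(65100² + 7300²)) / 7300 = 64393 × (65100 + 65508.0) / 7300 ≈ 1152088 mm.
Then N = f²/(c·h) = 707² / (0.031 × 1152088) = 499849 / 35715 ≈ 14.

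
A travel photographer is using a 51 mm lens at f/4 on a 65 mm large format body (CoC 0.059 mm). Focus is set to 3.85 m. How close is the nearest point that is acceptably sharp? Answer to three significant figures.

Hyperfocal distance H = f²/(N·c) + f = 51²/(4 × 0.059) + 51 = 2601/0.236 + 51 ≈ 11072.2 mm ≈ 11.07 m.
Near limit Dn = s·(H − f)/(H + s − 2f) = 3850 × (11072.2 − 51) / (11072.2 + 3850 − 2 × 51) = 3850 × 11021.2 / 14820.2 ≈ 2863.1 mm ≈ 2.86 m.

2.86 m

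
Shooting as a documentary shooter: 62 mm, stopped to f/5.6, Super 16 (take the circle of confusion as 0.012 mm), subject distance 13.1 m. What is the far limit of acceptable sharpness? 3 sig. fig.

17.0 m

Hyperfocal distance H = f²/(N·c) + f = 62²/(5.6 × 0.012) + 62 = 3844/0.0672 + 62 ≈ 57264.4 mm ≈ 57.26 m.
Far limit Df = s·(H − f)/(H − s) = 13100 × (57264.4 − 62) / (57264.4 − 13100) = 13100 × 57202.4 / 44164.4 ≈ 16967 mm ≈ 17.0 m.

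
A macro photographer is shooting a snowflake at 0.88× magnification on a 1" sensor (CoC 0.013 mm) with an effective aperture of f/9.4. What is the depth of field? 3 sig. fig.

At magnification m, DoF ≈ 2·N_eff·c/m² = 2 × 9.4 × 0.013 / 0.88² = 0.2444 / 0.7744 ≈ 0.316 mm.

0.316 mm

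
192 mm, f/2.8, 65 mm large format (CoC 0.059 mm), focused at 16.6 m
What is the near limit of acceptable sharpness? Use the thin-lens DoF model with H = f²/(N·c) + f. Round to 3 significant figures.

15.5 m

Hyperfocal distance H = f²/(N·c) + f = 192²/(2.8 × 0.059) + 192 = 36864/0.1652 + 192 ≈ 223339.7 mm ≈ 223.3 m.
Near limit Dn = s·(H − f)/(H + s − 2f) = 16600 × (223339.7 − 192) / (223339.7 + 16600 − 2 × 192) = 16600 × 223147.7 / 239555.7 ≈ 15463 mm ≈ 15.5 m.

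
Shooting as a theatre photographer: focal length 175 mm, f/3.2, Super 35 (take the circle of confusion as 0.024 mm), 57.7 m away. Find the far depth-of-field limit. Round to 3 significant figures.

Hyperfocal distance H = f²/(N·c) + f = 175²/(3.2 × 0.024) + 175 = 30625/0.0768 + 175 ≈ 398938.0 mm ≈ 398.9 m.
Far limit Df = s·(H − f)/(H − s) = 57700 × (398938.0 − 175) / (398938.0 − 57700) = 57700 × 398763.0 / 341238.0 ≈ 67427 mm ≈ 67.4 m.

67.4 m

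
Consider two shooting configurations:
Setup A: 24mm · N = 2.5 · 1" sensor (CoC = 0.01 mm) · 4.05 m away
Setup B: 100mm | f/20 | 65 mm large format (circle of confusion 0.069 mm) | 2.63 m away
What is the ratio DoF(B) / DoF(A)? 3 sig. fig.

1.43

Setup A: H = 24²/(2.5×0.01) + 24 ≈ 23064.0 mm; DoF = Df − Dn = 4907.5 − 3447.6 ≈ 1459.9 mm.
Setup B: H = 100²/(20×0.069) + 100 ≈ 7346.4 mm; DoF = Df − Dn = 4040.8 − 1949.4 ≈ 2091.4 mm.
Ratio = 2091.4 / 1459.9 ≈ 1.43.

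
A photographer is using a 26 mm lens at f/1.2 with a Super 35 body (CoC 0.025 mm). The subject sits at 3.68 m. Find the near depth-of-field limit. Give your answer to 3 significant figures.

3.17 m

Hyperfocal distance H = f²/(N·c) + f = 26²/(1.2 × 0.025) + 26 = 676/0.03 + 26 ≈ 22559.3 mm ≈ 22.56 m.
Near limit Dn = s·(H − f)/(H + s − 2f) = 3680 × (22559.3 − 26) / (22559.3 + 3680 − 2 × 26) = 3680 × 22533.3 / 26187.3 ≈ 3166.5 mm ≈ 3.17 m.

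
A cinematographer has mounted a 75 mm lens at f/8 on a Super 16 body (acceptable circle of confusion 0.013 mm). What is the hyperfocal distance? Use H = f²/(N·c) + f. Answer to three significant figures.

Hyperfocal distance H = f²/(N·c) + f = 75²/(8 × 0.013) + 75 = 5625/0.104 + 75 ≈ 54161.5 mm ≈ 54.2 m.

54.2 m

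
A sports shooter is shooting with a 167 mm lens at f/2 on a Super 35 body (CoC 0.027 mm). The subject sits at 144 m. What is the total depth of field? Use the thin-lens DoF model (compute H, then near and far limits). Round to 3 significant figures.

87.0 m

Hyperfocal distance H = f²/(N·c) + f = 167²/(2 × 0.027) + 167 = 27889/0.054 + 167 ≈ 516630.0 mm ≈ 516.6 m.
Near limit Dn = s·(H − f)/(H + s − 2f) = 144000 × (516630.0 − 167) / (516630.0 + 144000 − 2 × 167) = 144000 × 516463.0 / 660296.0 ≈ 112632 mm.
Far limit Df = s·(H − f)/(H − s) = 144000 × (516630.0 − 167) / (516630.0 − 144000) = 144000 × 516463.0 / 372630.0 ≈ 199583 mm.
Depth of field = Df − Dn = 199583 − 112632 ≈ 86951 mm ≈ 87.0 m.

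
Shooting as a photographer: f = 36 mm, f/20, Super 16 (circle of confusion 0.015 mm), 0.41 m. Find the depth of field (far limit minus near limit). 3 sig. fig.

Hyperfocal distance H = f²/(N·c) + f = 36²/(20 × 0.015) + 36 = 1296/0.3 + 36 ≈ 4356.0 mm ≈ 4.356 m.
Near limit Dn = s·(H − f)/(H + s − 2f) = 410 × (4356.0 − 36) / (4356.0 + 410 − 2 × 36) = 410 × 4320.0 / 4694.0 ≈ 377.333 mm.
Far limit Df = s·(H − f)/(H − s) = 410 × (4356.0 − 36) / (4356.0 − 410) = 410 × 4320.0 / 3946.0 ≈ 448.860 mm.
Depth of field = Df − Dn = 448.860 − 377.333 ≈ 71.527 mm.

71.5 mm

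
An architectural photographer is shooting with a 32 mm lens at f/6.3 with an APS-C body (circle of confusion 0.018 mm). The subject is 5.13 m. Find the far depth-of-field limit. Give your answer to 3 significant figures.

Hyperfocal distance H = f²/(N·c) + f = 32²/(6.3 × 0.018) + 32 = 1024/0.1134 + 32 ≈ 9062.0 mm ≈ 9.062 m.
Far limit Df = s·(H − f)/(H − s) = 5130 × (9062.0 − 32) / (9062.0 − 5130) = 5130 × 9030.0 / 3932.0 ≈ 11781 mm ≈ 11.8 m.

11.8 m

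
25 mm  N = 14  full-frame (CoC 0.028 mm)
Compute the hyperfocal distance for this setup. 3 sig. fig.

1.62 m

Hyperfocal distance H = f²/(N·c) + f = 25²/(14 × 0.028) + 25 = 625/0.392 + 25 ≈ 1619.4 mm ≈ 1.62 m.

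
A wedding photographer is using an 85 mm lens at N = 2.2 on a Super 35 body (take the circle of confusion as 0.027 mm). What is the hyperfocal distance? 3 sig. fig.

Hyperfocal distance H = f²/(N·c) + f = 85²/(2.2 × 0.027) + 85 = 7225/0.0594 + 85 ≈ 121718.0 mm ≈ 122 m.

122 m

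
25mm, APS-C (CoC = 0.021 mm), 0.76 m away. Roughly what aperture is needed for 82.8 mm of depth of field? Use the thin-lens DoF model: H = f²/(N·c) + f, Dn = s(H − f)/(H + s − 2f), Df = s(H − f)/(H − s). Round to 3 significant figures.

Write h = H − f = f²/(N·c). The thin-lens limits are Dn = s·h/(h + (s−f)) and Df = s·h/(h − (s−f)), so DoF = Df − Dn = 2·s·(s−f)·h / (h² − (s−f)²).
That is a quadratic in h: DoF·h² − 2·s·(s−f)·h − DoF·(s−f)² = 0 ⇒ h = (s−f)·(s + √(s² + DoF²)) / DoF = 735 × (760 + √(760² + 82.8²)) / 82.8 = 735 × (760 + 764.497) / 82.8 ≈ 13533 mm.
Then N = f²/(c·h) = 25² / (0.021 × 13533) = 625 / 284.19 ≈ 2.20.

f/2.20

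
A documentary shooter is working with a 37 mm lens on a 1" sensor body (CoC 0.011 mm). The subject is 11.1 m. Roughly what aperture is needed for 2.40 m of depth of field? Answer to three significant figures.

Write h = H − f = f²/(N·c). The thin-lens limits are Dn = s·h/(h + (s−f)) and Df = s·h/(h − (s−f)), so DoF = Df − Dn = 2·s·(s−f)·h / (h² − (s−f)²).
That is a quadratic in h: DoF·h² − 2·s·(s−f)·h − DoF·(s−f)² = 0 ⇒ h = (s−f)·(s + √(s² + DoF²)) / DoF = 11063 × (11100 + √(11100² + 2400²)) / 2400 = 11063 × (11100 + 11356.5) / 2400 ≈ 103515 mm.
Then N = f²/(c·h) = 37² / (0.011 × 103515) = 1369 / 1138.7 ≈ 1.20.

f/1.20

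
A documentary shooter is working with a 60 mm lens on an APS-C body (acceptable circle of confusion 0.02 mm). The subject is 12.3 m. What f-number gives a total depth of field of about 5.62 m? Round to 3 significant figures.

f/3.20

Write h = H − f = f²/(N·c). The thin-lens limits are Dn = s·h/(h + (s−f)) and Df = s·h/(h − (s−f)), so DoF = Df − Dn = 2·s·(s−f)·h / (h² − (s−f)²).
That is a quadratic in h: DoF·h² − 2·s·(s−f)·h − DoF·(s−f)² = 0 ⇒ h = (s−f)·(s + √(s² + DoF²)) / DoF = 12240 × (12300 + √(12300² + 5620²)) / 5620 = 12240 × (12300 + 13523.1) / 5620 ≈ 56241 mm.
Then N = f²/(c·h) = 60² / (0.02 × 56241) = 3600 / 1124.8 ≈ 3.20.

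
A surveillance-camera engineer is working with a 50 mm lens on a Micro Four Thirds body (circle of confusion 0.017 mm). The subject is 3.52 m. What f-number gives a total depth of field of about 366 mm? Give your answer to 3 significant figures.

Write h = H − f = f²/(N·c). The thin-lens limits are Dn = s·h/(h + (s−f)) and Df = s·h/(h − (s−f)), so DoF = Df − Dn = 2·s·(s−f)·h / (h² − (s−f)²).
That is a quadratic in h: DoF·h² − 2·s·(s−f)·h − DoF·(s−f)² = 0 ⇒ h = (s−f)·(s + √(s² + DoF²)) / DoF = 3470 × (3520 + √(3520² + 366²)) / 366 = 3470 × (3520 + 3538.98) / 366 ≈ 66925 mm.
Then N = f²/(c·h) = 50² / (0.017 × 66925) = 2500 / 1137.7 ≈ 2.20.

f/2.20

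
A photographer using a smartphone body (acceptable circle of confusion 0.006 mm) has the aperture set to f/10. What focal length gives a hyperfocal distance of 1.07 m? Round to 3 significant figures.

From H = f²/(N·c) + f, with f ≪ H: f ≈ √(H·N·c) = √(1070 × 10 × 0.006) = √64.200 ≈ 8.012 mm.
Exact: f² + N·c·f − N·c·H = 0 ⇒ f = (−N·c + √((N·c)² + 4·N·c·H))/2 = (−0.06 + √256.80)/2 ≈ 7.9825 mm ≈ 7.98 mm.

7.98 mm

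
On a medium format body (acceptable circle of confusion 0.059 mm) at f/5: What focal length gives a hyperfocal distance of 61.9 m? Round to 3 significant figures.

135 mm

From H = f²/(N·c) + f, with f ≪ H: f ≈ √(H·N·c) = √(61900 × 5 × 0.059) = √18260 ≈ 135.1 mm.
The +f correction barely moves this — solving exactly, f² + N·c·f − N·c·H = 0 ⇒ f = (−N·c + √((N·c)² + 4·N·c·H))/2 = (−0.295 + √73042)/2 ≈ 134.98 mm, so f ≈ 135 mm.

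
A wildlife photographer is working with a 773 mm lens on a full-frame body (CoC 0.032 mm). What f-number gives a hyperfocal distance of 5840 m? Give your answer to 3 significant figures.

f/3.20

Rearrange H = f²/(N·c) + f for N: N = f² / ((H − f)·c).
N = 773² / ((5840000 − 773) × 0.032) = 597529 / 186855 ≈ 3.20.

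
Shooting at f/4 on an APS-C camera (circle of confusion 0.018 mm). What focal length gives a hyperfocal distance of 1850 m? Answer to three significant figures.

From H = f²/(N·c) + f, with f ≪ H: f ≈ √(H·N·c) = √(1850000 × 4 × 0.018) = √133200 ≈ 365.0 mm.
The +f correction barely moves this — solving exactly, f² + N·c·f − N·c·H = 0 ⇒ f = (−N·c + √((N·c)² + 4·N·c·H))/2 = (−0.072 + √532800)/2 ≈ 364.93 mm, so f ≈ 365 mm.

365 mm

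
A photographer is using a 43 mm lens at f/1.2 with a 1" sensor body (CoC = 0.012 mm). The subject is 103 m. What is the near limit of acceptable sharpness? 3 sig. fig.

57.2 m

Hyperfocal distance H = f²/(N·c) + f = 43²/(1.2 × 0.012) + 43 = 1849/0.0144 + 43 ≈ 128445.8 mm ≈ 128.4 m.
Near limit Dn = s·(H − f)/(H + s − 2f) = 103000 × (128445.8 − 43) / (128445.8 + 103000 − 2 × 43) = 103000 × 128402.8 / 231359.8 ≈ 57164 mm ≈ 57.2 m.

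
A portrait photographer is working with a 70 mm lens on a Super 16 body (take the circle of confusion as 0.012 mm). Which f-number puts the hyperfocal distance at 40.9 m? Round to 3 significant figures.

Rearrange H = f²/(N·c) + f for N: N = f² / ((H − f)·c).
N = 70² / ((40900 − 70) × 0.012) = 4900 / 490.0 ≈ 10.

f/10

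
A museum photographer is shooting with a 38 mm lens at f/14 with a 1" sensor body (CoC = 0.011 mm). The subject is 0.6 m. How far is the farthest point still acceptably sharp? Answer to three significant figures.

0.638 m

Hyperfocal distance H = f²/(N·c) + f = 38²/(14 × 0.011) + 38 = 1444/0.154 + 38 ≈ 9414.6 mm ≈ 9.415 m.
Far limit Df = s·(H − f)/(H − s) = 600 × (9414.6 − 38) / (9414.6 − 600) = 600 × 9376.6 / 8814.6 ≈ 638.25 mm ≈ 0.638 m.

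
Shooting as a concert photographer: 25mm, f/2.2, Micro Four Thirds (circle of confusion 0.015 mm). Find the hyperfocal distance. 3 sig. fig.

19.0 m

Hyperfocal distance H = f²/(N·c) + f = 25²/(2.2 × 0.015) + 25 = 625/0.033 + 25 ≈ 18964.4 mm ≈ 19.0 m.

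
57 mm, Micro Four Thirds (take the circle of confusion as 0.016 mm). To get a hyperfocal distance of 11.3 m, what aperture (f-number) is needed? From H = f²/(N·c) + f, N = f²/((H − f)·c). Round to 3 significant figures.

f/18.1

Rearrange H = f²/(N·c) + f for N: N = f² / ((H − f)·c).
N = 57² / ((11300 − 57) × 0.016) = 3249 / 179.9 ≈ 18.1.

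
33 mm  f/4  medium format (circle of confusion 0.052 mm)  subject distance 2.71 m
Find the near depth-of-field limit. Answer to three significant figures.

1.79 m

Hyperfocal distance H = f²/(N·c) + f = 33²/(4 × 0.052) + 33 = 1089/0.208 + 33 ≈ 5268.6 mm ≈ 5.269 m.
Near limit Dn = s·(H − f)/(H + s − 2f) = 2710 × (5268.6 − 33) / (5268.6 + 2710 − 2 × 33) = 2710 × 5235.6 / 7912.6 ≈ 1793.1 mm ≈ 1.79 m.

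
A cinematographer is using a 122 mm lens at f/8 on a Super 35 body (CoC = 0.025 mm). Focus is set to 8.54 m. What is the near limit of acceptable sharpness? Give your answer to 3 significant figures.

7.67 m

Hyperfocal distance H = f²/(N·c) + f = 122²/(8 × 0.025) + 122 = 14884/0.2 + 122 ≈ 74542.0 mm ≈ 74.54 m.
Near limit Dn = s·(H − f)/(H + s − 2f) = 8540 × (74542.0 − 122) / (74542.0 + 8540 − 2 × 122) = 8540 × 74420.0 / 82838.0 ≈ 7672.2 mm ≈ 7.67 m.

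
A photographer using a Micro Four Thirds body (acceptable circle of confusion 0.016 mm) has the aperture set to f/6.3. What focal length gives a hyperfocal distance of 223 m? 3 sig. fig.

From H = f²/(N·c) + f, with f ≪ H: f ≈ √(H·N·c) = √(223000 × 6.3 × 0.016) = √22478 ≈ 149.9 mm.
The +f correction barely moves this — solving exactly, f² + N·c·f − N·c·H = 0 ⇒ f = (−N·c + √((N·c)² + 4·N·c·H))/2 = (−0.1008 + √89914)/2 ≈ 149.88 mm, so f ≈ 150 mm.

150 mm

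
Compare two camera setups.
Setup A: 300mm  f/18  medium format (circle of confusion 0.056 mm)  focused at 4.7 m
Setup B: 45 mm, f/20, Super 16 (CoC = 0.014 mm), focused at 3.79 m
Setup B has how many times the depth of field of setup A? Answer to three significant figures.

Setup A: H = 300²/(18×0.056) + 300 ≈ 89585.7 mm; DoF = Df − Dn = 4943.62 − 4479.26 ≈ 464.36 mm.
Setup B: H = 45²/(20×0.014) + 45 ≈ 7277.1 mm; DoF = Df − Dn = 7860.3 − 2497.0 ≈ 5363.3 mm.
Ratio = 5363.3 / 464.36 ≈ 11.5.

11.5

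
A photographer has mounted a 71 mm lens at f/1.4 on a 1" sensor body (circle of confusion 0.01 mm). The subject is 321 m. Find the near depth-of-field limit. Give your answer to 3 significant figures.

170 m

Hyperfocal distance H = f²/(N·c) + f = 71²/(1.4 × 0.01) + 71 = 5041/0.014 + 71 ≈ 360142.4 mm ≈ 360.1 m.
Near limit Dn = s·(H − f)/(H + s − 2f) = 321000 × (360142.4 − 71) / (360142.4 + 321000 − 2 × 71) = 321000 × 360071.4 / 681000.4 ≈ 169725 mm ≈ 170 m.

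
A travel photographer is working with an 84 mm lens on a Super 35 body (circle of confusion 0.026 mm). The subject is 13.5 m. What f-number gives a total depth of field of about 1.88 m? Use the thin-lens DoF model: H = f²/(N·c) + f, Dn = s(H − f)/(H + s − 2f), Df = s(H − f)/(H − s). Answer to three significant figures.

Write h = H − f = f²/(N·c). The thin-lens limits are Dn = s·h/(h + (s−f)) and Df = s·h/(h − (s−f)), so DoF = Df − Dn = 2·s·(s−f)·h / (h² − (s−f)²).
That is a quadratic in h: DoF·h² − 2·s·(s−f)·h − DoF·(s−f)² = 0 ⇒ h = (s−f)·(s + √(s² + DoF²)) / DoF = 13416 × (13500 + √(13500² + 1880²)) / 1880 = 13416 × (13500 + 13630.3) / 1880 ≈ 193606 mm.
Then N = f²/(c·h) = 84² / (0.026 × 193606) = 7056 / 5033.8 ≈ 1.40.

f/1.40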